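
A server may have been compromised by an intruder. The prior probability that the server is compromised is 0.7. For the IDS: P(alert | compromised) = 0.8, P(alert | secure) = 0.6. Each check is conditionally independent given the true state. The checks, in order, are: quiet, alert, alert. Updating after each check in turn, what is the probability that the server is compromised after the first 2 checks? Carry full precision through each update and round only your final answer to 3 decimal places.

After 'quiet': P(compromised) = 0.2·0.7000 / (0.2·0.7000 + 0.4·0.3000) ≈ 0.5385
After 'alert': P(compromised) = 0.8·0.5385 / (0.8·0.5385 + 0.6·0.4615) ≈ 0.6087

0.609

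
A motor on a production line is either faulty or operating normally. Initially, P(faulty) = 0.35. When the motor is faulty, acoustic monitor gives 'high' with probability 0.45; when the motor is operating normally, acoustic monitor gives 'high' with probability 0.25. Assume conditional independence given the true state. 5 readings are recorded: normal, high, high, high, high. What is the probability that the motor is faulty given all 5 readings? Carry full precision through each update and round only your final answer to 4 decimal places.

0.8056

Each posterior becomes the prior for the next update.
After 'normal': P(faulty) = 0.55·0.3500 / (0.55·0.3500 + 0.75·0.6500) ≈ 0.2831
After 'high': P(faulty) = 0.45·0.2831 / (0.45·0.2831 + 0.25·0.7169) ≈ 0.4155
After 'high': P(faulty) = 0.45·0.4155 / (0.45·0.4155 + 0.25·0.5845) ≈ 0.5613
After 'high': P(faulty) = 0.45·0.5613 / (0.45·0.5613 + 0.25·0.4387) ≈ 0.6972
After 'high': P(faulty) = 0.45·0.6972 / (0.45·0.6972 + 0.25·0.3028) ≈ 0.8056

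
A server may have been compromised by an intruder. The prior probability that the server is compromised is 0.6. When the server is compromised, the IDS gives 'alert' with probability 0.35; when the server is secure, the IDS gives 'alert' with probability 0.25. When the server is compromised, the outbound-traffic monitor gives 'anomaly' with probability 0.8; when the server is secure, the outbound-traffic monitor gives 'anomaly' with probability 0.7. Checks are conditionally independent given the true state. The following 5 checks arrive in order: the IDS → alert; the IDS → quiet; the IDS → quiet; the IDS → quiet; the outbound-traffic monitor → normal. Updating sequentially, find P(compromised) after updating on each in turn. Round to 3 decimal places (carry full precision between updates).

After the IDS='alert': P(compromised) = 0.35·0.6000 / (0.35·0.6000 + 0.25·0.4000) ≈ 0.6774
After the IDS='quiet': P(compromised) = 0.65·0.6774 / (0.65·0.6774 + 0.75·0.3226) ≈ 0.6454
After the IDS='quiet': P(compromised) = 0.65·0.6454 / (0.65·0.6454 + 0.75·0.3546) ≈ 0.6120
After the IDS='quiet': P(compromised) = 0.65·0.6120 / (0.65·0.6120 + 0.75·0.3880) ≈ 0.5775
After the outbound-traffic monitor='normal': P(compromised) = 0.2·0.5775 / (0.2·0.5775 + 0.3·0.4225) ≈ 0.4768

0.477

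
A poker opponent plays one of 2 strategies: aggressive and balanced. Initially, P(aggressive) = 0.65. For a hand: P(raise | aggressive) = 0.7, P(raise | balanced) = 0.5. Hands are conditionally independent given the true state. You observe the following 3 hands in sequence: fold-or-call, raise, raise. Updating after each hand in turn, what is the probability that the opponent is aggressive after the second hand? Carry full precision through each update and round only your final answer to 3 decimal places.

0.609

After 'fold-or-call': P(aggressive) = 0.3·0.6500 / (0.3·0.6500 + 0.5·0.3500) ≈ 0.5270
After 'raise': P(aggressive) = 0.7·0.5270 / (0.7·0.5270 + 0.5·0.4730) ≈ 0.6094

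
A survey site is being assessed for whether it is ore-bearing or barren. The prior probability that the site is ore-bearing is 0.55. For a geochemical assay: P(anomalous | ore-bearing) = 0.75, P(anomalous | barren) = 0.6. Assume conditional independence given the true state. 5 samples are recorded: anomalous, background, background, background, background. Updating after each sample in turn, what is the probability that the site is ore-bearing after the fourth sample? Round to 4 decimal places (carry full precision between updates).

0.2717

Apply Bayes' rule sequentially, carrying P(ore) forward.
After 'anomalous': P(ore) = 0.75·0.5500 / (0.75·0.5500 + 0.6·0.4500) ≈ 0.6044
After 'background': P(ore) = 0.25·0.6044 / (0.25·0.6044 + 0.4·0.3956) ≈ 0.4885
After 'background': P(ore) = 0.25·0.4885 / (0.25·0.4885 + 0.4·0.5115) ≈ 0.3737
After 'background': P(ore) = 0.25·0.3737 / (0.25·0.3737 + 0.4·0.6263) ≈ 0.2717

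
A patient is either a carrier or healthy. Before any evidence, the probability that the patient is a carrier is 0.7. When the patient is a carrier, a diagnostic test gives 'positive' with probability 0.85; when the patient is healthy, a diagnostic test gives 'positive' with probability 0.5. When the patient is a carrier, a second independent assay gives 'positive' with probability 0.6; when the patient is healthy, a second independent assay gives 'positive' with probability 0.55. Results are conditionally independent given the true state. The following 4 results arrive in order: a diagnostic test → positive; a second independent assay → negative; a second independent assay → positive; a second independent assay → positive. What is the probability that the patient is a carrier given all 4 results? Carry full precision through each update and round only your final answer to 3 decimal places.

0.808

Each posterior becomes the prior for the next update.
After a diagnostic test='positive': P(carrier) = 0.85·0.7000 / (0.85·0.7000 + 0.5·0.3000) ≈ 0.7987
After a second independent assay='negative': P(carrier) = 0.4·0.7987 / (0.4·0.7987 + 0.45·0.2013) ≈ 0.7791
After a second independent assay='positive': P(carrier) = 0.6·0.7791 / (0.6·0.7791 + 0.55·0.2209) ≈ 0.7937
After a second independent assay='positive': P(carrier) = 0.6·0.7937 / (0.6·0.7937 + 0.55·0.2063) ≈ 0.8075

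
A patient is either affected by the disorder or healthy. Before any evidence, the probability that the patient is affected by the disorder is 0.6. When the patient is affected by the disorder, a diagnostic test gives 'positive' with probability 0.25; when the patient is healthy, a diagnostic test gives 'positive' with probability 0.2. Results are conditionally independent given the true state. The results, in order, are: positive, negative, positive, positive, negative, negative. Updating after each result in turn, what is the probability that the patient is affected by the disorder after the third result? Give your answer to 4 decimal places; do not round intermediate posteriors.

After 'positive': P(affected) = 0.25·0.6000 / (0.25·0.6000 + 0.2·0.4000) ≈ 0.6522
After 'negative': P(affected) = 0.75·0.6522 / (0.75·0.6522 + 0.8·0.3478) ≈ 0.6374
After 'positive': P(affected) = 0.25·0.6374 / (0.25·0.6374 + 0.2·0.3626) ≈ 0.6872

0.6872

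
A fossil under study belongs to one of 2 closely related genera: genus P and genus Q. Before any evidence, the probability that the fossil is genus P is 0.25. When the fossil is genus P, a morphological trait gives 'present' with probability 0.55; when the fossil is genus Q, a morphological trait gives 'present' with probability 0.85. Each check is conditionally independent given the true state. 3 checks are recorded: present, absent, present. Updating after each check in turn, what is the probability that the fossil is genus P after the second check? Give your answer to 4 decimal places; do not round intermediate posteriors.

After 'present': P(genus P) = 0.55·0.2500 / (0.55·0.2500 + 0.85·0.7500) ≈ 0.1774
After 'absent': P(genus P) = 0.45·0.1774 / (0.45·0.1774 + 0.15·0.8226) ≈ 0.3929

0.3929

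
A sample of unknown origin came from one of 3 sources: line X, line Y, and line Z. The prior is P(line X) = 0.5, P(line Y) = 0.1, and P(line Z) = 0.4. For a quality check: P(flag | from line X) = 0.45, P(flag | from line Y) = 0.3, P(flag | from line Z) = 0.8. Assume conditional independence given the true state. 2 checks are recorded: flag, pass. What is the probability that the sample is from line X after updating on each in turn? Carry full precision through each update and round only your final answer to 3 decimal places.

After 'flag': normaliser = 0.45·0.5000 + 0.3·0.1000 + 0.8·0.4000; P(line X) ≈ 0.3913, P(line Y) ≈ 0.0522, P(line Z) ≈ 0.5565
After 'pass': normaliser = 0.55·0.3913 + 0.7·0.0522 + 0.2·0.5565; P(line X) ≈ 0.5928, P(line Y) ≈ 0.1006, P(line Z) ≈ 0.3066

0.593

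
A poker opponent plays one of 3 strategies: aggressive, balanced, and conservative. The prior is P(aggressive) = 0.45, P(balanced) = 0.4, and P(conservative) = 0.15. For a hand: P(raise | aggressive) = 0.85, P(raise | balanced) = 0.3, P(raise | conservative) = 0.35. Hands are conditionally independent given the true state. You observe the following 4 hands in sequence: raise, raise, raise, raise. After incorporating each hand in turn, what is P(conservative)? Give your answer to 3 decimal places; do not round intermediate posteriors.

0.009

After 'raise': normaliser = 0.85·0.4500 + 0.3·0.4000 + 0.35·0.1500; P(aggressive) ≈ 0.6892, P(balanced) ≈ 0.2162, P(conservative) ≈ 0.0946
After 'raise': normaliser = 0.85·0.6892 + 0.3·0.2162 + 0.35·0.0946; P(aggressive) ≈ 0.8567, P(balanced) ≈ 0.0949, P(conservative) ≈ 0.0484
After 'raise': normaliser = 0.85·0.8567 + 0.3·0.0949 + 0.35·0.0484; P(aggressive) ≈ 0.9413, P(balanced) ≈ 0.0368, P(conservative) ≈ 0.0219
After 'raise': normaliser = 0.85·0.9413 + 0.3·0.0368 + 0.35·0.0219; P(aggressive) ≈ 0.9772, P(balanced) ≈ 0.0135, P(conservative) ≈ 0.0094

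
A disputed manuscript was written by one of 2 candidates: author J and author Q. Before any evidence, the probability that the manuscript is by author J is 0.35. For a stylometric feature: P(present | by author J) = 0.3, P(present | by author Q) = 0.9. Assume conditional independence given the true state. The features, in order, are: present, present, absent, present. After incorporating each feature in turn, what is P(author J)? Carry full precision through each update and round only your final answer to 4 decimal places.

0.1225

After 'present': P(author J) = 0.3·0.3500 / (0.3·0.3500 + 0.9·0.6500) ≈ 0.1522
After 'present': P(author J) = 0.3·0.1522 / (0.3·0.1522 + 0.9·0.8478) ≈ 0.0565
After 'absent': P(author J) = 0.7·0.0565 / (0.7·0.0565 + 0.1·0.9435) ≈ 0.2952
After 'present': P(author J) = 0.3·0.2952 / (0.3·0.2952 + 0.9·0.7048) ≈ 0.1225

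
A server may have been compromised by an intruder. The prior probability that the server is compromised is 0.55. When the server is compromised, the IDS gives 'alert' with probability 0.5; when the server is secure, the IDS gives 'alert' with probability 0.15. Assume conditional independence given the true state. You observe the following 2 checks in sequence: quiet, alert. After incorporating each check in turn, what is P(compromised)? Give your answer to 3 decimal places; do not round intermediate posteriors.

Each posterior becomes the prior for the next update.
After 'quiet': P(compromised) = 0.5·0.5500 / (0.5·0.5500 + 0.85·0.4500) ≈ 0.4183
After 'alert': P(compromised) = 0.5·0.4183 / (0.5·0.4183 + 0.15·0.5817) ≈ 0.7056

0.706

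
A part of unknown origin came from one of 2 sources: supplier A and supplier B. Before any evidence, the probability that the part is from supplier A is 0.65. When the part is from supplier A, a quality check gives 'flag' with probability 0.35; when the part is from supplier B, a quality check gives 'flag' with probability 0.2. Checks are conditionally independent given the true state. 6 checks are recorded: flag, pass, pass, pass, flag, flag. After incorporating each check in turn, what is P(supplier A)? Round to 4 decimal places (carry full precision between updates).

0.8422

Each posterior becomes the prior for the next update.
After 'flag': P(supplier A) = 0.35·0.6500 / (0.35·0.6500 + 0.2·0.3500) ≈ 0.7647
After 'pass': P(supplier A) = 0.65·0.7647 / (0.65·0.7647 + 0.8·0.2353) ≈ 0.7253
After 'pass': P(supplier A) = 0.65·0.7253 / (0.65·0.7253 + 0.8·0.2747) ≈ 0.6821
After 'pass': P(supplier A) = 0.65·0.6821 / (0.65·0.6821 + 0.8·0.3179) ≈ 0.6355
After 'flag': P(supplier A) = 0.35·0.6355 / (0.35·0.6355 + 0.2·0.3645) ≈ 0.7531
After 'flag': P(supplier A) = 0.35·0.7531 / (0.35·0.7531 + 0.2·0.2469) ≈ 0.8422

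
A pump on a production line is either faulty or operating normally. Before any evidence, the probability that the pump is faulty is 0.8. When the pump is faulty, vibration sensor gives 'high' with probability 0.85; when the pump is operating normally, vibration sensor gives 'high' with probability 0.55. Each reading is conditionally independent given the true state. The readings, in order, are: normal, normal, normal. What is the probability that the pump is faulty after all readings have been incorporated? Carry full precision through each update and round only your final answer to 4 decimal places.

After 'normal': P(faulty) = 0.15·0.8000 / (0.15·0.8000 + 0.45·0.2000) ≈ 0.5714
After 'normal': P(faulty) = 0.15·0.5714 / (0.15·0.5714 + 0.45·0.4286) ≈ 0.3077
After 'normal': P(faulty) = 0.15·0.3077 / (0.15·0.3077 + 0.45·0.6923) ≈ 0.1290

0.1290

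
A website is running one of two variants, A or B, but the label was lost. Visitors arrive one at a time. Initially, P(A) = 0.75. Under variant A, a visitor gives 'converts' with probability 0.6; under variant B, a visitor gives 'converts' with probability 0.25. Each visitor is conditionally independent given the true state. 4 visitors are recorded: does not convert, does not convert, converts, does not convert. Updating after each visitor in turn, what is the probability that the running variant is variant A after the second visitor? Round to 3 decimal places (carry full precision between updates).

0.460

After 'does not convert': P(A) = 0.4·0.7500 / (0.4·0.7500 + 0.75·0.2500) ≈ 0.6154
After 'does not convert': P(A) = 0.4·0.6154 / (0.4·0.6154 + 0.75·0.3846) ≈ 0.4604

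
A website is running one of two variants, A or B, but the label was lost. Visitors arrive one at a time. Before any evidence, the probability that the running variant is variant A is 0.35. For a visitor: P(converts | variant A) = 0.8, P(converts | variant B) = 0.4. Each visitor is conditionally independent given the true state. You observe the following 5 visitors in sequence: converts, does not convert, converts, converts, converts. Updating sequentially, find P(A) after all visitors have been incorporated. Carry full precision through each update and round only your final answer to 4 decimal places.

0.7417

After 'converts': P(A) = 0.8·0.3500 / (0.8·0.3500 + 0.4·0.6500) ≈ 0.5185
After 'does not convert': P(A) = 0.2·0.5185 / (0.2·0.5185 + 0.6·0.4815) ≈ 0.2642
After 'converts': P(A) = 0.8·0.2642 / (0.8·0.2642 + 0.4·0.7358) ≈ 0.4179
After 'converts': P(A) = 0.8·0.4179 / (0.8·0.4179 + 0.4·0.5821) ≈ 0.5895
After 'converts': P(A) = 0.8·0.5895 / (0.8·0.5895 + 0.4·0.4105) ≈ 0.7417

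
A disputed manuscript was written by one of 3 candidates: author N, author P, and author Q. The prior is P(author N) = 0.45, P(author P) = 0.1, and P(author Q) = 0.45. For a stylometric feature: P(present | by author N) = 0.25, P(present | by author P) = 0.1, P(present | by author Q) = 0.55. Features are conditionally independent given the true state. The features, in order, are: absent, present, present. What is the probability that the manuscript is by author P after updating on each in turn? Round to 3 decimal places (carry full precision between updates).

After 'absent': normaliser = 0.75·0.4500 + 0.9·0.1000 + 0.45·0.4500; P(author N) ≈ 0.5357, P(author P) ≈ 0.1429, P(author Q) ≈ 0.3214
After 'present': normaliser = 0.25·0.5357 + 0.1·0.1429 + 0.55·0.3214; P(author N) ≈ 0.4121, P(author P) ≈ 0.0440, P(author Q) ≈ 0.5440
After 'present': normaliser = 0.25·0.4121 + 0.1·0.0440 + 0.55·0.5440; P(author N) ≈ 0.2534, P(author P) ≈ 0.0108, P(author Q) ≈ 0.7358

0.011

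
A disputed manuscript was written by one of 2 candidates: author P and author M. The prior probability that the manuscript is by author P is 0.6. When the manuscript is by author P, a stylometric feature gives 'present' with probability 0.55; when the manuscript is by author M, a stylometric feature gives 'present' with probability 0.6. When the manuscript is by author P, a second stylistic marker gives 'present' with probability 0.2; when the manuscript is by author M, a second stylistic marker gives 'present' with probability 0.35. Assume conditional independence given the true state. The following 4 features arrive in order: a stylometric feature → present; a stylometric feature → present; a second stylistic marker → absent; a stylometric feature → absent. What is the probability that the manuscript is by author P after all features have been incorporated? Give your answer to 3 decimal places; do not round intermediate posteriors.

Each posterior becomes the prior for the next update.
After a stylometric feature='present': P(author P) = 0.55·0.6000 / (0.55·0.6000 + 0.6·0.4000) ≈ 0.5789
After a stylometric feature='present': P(author P) = 0.55·0.5789 / (0.55·0.5789 + 0.6·0.4211) ≈ 0.5576
After a second stylistic marker='absent': P(author P) = 0.8·0.5576 / (0.8·0.5576 + 0.65·0.4424) ≈ 0.6080
After a stylometric feature='absent': P(author P) = 0.45·0.6080 / (0.45·0.6080 + 0.4·0.3920) ≈ 0.6357

0.636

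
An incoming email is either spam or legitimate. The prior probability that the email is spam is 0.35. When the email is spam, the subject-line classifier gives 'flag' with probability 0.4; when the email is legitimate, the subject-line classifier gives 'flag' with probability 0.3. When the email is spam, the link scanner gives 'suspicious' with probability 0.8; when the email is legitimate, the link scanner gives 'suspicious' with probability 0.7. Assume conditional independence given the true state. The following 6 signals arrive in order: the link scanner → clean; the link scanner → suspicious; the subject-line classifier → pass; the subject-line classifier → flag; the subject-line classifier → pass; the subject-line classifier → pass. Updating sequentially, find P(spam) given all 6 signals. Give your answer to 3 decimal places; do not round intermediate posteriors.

0.256

After the link scanner='clean': P(spam) = 0.2·0.3500 / (0.2·0.3500 + 0.3·0.6500) ≈ 0.2642
After the link scanner='suspicious': P(spam) = 0.8·0.2642 / (0.8·0.2642 + 0.7·0.7358) ≈ 0.2909
After the subject-line classifier='pass': P(spam) = 0.6·0.2909 / (0.6·0.2909 + 0.7·0.7091) ≈ 0.2602
After the subject-line classifier='flag': P(spam) = 0.4·0.2602 / (0.4·0.2602 + 0.3·0.7398) ≈ 0.3192
After the subject-line classifier='pass': P(spam) = 0.6·0.3192 / (0.6·0.3192 + 0.7·0.6808) ≈ 0.2867
After the subject-line classifier='pass': P(spam) = 0.6·0.2867 / (0.6·0.2867 + 0.7·0.7133) ≈ 0.2562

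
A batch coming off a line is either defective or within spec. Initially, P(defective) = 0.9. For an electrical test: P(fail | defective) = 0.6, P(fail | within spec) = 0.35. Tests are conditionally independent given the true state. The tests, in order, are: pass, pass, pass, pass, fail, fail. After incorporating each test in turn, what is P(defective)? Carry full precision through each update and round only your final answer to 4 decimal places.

0.7914

After 'pass': P(defective) = 0.4·0.9000 / (0.4·0.9000 + 0.65·0.1000) ≈ 0.8471
After 'pass': P(defective) = 0.4·0.8471 / (0.4·0.8471 + 0.65·0.1529) ≈ 0.7732
After 'pass': P(defective) = 0.4·0.7732 / (0.4·0.7732 + 0.65·0.2268) ≈ 0.6771
After 'pass': P(defective) = 0.4·0.6771 / (0.4·0.6771 + 0.65·0.3229) ≈ 0.5635
After 'fail': P(defective) = 0.6·0.5635 / (0.6·0.5635 + 0.35·0.4365) ≈ 0.6887
After 'fail': P(defective) = 0.6·0.6887 / (0.6·0.6887 + 0.35·0.3113) ≈ 0.7914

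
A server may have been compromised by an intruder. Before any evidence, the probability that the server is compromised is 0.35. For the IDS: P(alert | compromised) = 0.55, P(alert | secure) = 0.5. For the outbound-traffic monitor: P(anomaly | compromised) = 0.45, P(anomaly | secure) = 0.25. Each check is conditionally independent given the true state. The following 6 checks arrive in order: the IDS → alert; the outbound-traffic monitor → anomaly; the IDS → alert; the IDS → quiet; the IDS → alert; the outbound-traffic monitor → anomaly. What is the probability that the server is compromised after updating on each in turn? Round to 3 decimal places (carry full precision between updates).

0.676

After the IDS='alert': P(compromised) = 0.55·0.3500 / (0.55·0.3500 + 0.5·0.6500) ≈ 0.3720
After the outbound-traffic monitor='anomaly': P(compromised) = 0.45·0.3720 / (0.45·0.3720 + 0.25·0.6280) ≈ 0.5160
After the IDS='alert': P(compromised) = 0.55·0.5160 / (0.55·0.5160 + 0.5·0.4840) ≈ 0.5398
After the IDS='quiet': P(compromised) = 0.45·0.5398 / (0.45·0.5398 + 0.5·0.4602) ≈ 0.5135
After the IDS='alert': P(compromised) = 0.55·0.5135 / (0.55·0.5135 + 0.5·0.4865) ≈ 0.5373
After the outbound-traffic monitor='anomaly': P(compromised) = 0.45·0.5373 / (0.45·0.5373 + 0.25·0.4627) ≈ 0.6764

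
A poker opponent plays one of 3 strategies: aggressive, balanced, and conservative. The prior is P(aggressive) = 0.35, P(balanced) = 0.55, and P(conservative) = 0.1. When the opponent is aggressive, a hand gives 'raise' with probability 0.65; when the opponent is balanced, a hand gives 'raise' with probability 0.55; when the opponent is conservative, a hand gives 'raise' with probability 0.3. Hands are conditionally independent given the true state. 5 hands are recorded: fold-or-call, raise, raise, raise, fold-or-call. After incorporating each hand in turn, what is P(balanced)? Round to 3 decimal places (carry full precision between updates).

After 'fold-or-call': normaliser = 0.35·0.3500 + 0.45·0.5500 + 0.7·0.1000; P(aggressive) ≈ 0.2784, P(balanced) ≈ 0.5625, P(conservative) ≈ 0.1591
After 'raise': normaliser = 0.65·0.2784 + 0.55·0.5625 + 0.3·0.1591; P(aggressive) ≈ 0.3363, P(balanced) ≈ 0.5750, P(conservative) ≈ 0.0887
After 'raise': normaliser = 0.65·0.3363 + 0.55·0.5750 + 0.3·0.0887; P(aggressive) ≈ 0.3894, P(balanced) ≈ 0.5632, P(conservative) ≈ 0.0474
After 'raise': normaliser = 0.65·0.3894 + 0.55·0.5632 + 0.3·0.0474; P(aggressive) ≈ 0.4386, P(balanced) ≈ 0.5368, P(conservative) ≈ 0.0246
After 'fold-or-call': normaliser = 0.35·0.4386 + 0.45·0.5368 + 0.7·0.0246; P(aggressive) ≈ 0.3723, P(balanced) ≈ 0.5859, P(conservative) ≈ 0.0418

0.586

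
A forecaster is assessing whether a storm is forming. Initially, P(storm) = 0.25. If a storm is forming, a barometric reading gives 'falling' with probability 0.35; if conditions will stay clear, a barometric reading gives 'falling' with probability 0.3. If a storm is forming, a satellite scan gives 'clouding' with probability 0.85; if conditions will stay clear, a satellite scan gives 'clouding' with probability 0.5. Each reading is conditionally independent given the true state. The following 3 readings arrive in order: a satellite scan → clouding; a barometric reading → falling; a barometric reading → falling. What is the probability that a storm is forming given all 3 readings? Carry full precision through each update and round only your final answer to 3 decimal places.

0.435

Apply Bayes' rule sequentially, carrying P(storm) forward.
After a satellite scan='clouding': P(storm) = 0.85·0.2500 / (0.85·0.2500 + 0.5·0.7500) ≈ 0.3617
After a barometric reading='falling': P(storm) = 0.35·0.3617 / (0.35·0.3617 + 0.3·0.6383) ≈ 0.3980
After a barometric reading='falling': P(storm) = 0.35·0.3980 / (0.35·0.3980 + 0.3·0.6020) ≈ 0.4354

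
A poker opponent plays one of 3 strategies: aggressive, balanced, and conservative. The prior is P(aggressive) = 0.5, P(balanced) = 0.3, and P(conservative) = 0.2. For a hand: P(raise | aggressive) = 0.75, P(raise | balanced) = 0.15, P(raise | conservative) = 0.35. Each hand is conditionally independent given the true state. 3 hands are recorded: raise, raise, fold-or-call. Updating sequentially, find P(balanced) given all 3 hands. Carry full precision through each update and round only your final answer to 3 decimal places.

After 'raise': normaliser = 0.75·0.5000 + 0.15·0.3000 + 0.35·0.2000; P(aggressive) ≈ 0.7653, P(balanced) ≈ 0.0918, P(conservative) ≈ 0.1429
After 'raise': normaliser = 0.75·0.7653 + 0.15·0.0918 + 0.35·0.1429; P(aggressive) ≈ 0.9000, P(balanced) ≈ 0.0216, P(conservative) ≈ 0.0784
After 'fold-or-call': normaliser = 0.25·0.9000 + 0.85·0.0216 + 0.65·0.0784; P(aggressive) ≈ 0.7645, P(balanced) ≈ 0.0624, P(conservative) ≈ 0.1731

0.062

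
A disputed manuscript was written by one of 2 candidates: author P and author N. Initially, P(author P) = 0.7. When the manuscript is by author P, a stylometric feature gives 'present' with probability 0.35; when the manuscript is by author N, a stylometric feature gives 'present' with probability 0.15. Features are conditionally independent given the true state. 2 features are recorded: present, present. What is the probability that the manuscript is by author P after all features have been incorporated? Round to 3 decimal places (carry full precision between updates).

0.927

Each posterior becomes the prior for the next update.
After 'present': P(author P) = 0.35·0.7000 / (0.35·0.7000 + 0.15·0.3000) ≈ 0.8448
After 'present': P(author P) = 0.35·0.8448 / (0.35·0.8448 + 0.15·0.1552) ≈ 0.9270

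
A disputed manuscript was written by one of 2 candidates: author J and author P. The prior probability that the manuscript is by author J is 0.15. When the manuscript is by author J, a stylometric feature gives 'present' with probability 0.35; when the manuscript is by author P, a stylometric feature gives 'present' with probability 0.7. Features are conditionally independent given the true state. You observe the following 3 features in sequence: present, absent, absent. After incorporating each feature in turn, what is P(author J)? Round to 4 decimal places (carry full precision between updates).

After 'present': P(author J) = 0.35·0.1500 / (0.35·0.1500 + 0.7·0.8500) ≈ 0.0811
After 'absent': P(author J) = 0.65·0.0811 / (0.65·0.0811 + 0.3·0.9189) ≈ 0.1605
After 'absent': P(author J) = 0.65·0.1605 / (0.65·0.1605 + 0.3·0.8395) ≈ 0.2929

0.2929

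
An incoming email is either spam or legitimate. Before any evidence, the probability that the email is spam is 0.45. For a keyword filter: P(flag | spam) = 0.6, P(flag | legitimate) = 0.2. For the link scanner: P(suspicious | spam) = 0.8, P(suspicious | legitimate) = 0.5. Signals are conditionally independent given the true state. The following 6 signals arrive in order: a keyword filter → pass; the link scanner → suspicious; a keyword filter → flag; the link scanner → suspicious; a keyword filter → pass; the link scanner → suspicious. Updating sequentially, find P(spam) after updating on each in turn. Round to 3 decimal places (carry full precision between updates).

After a keyword filter='pass': P(spam) = 0.4·0.4500 / (0.4·0.4500 + 0.8·0.5500) ≈ 0.2903
After the link scanner='suspicious': P(spam) = 0.8·0.2903 / (0.8·0.2903 + 0.5·0.7097) ≈ 0.3956
After a keyword filter='flag': P(spam) = 0.6·0.3956 / (0.6·0.3956 + 0.2·0.6044) ≈ 0.6626
After the link scanner='suspicious': P(spam) = 0.8·0.6626 / (0.8·0.6626 + 0.5·0.3374) ≈ 0.7586
After a keyword filter='pass': P(spam) = 0.4·0.7586 / (0.4·0.7586 + 0.8·0.2414) ≈ 0.6110
After the link scanner='suspicious': P(spam) = 0.8·0.6110 / (0.8·0.6110 + 0.5·0.3890) ≈ 0.7154

0.715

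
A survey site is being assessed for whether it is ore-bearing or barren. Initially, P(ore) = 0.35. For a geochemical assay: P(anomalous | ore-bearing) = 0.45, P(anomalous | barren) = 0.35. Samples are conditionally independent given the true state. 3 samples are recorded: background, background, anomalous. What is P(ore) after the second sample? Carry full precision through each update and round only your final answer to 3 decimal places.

0.278

After 'background': P(ore) = 0.55·0.3500 / (0.55·0.3500 + 0.65·0.6500) ≈ 0.3130
After 'background': P(ore) = 0.55·0.3130 / (0.55·0.3130 + 0.65·0.6870) ≈ 0.2783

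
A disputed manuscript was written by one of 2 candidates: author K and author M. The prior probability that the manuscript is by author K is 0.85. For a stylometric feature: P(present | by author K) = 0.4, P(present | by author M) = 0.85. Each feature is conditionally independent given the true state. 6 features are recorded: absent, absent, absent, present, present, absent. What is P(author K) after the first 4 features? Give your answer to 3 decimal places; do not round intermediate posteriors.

Each posterior becomes the prior for the next update.
After 'absent': P(author K) = 0.6·0.8500 / (0.6·0.8500 + 0.15·0.1500) ≈ 0.9577
After 'absent': P(author K) = 0.6·0.9577 / (0.6·0.9577 + 0.15·0.0423) ≈ 0.9891
After 'absent': P(author K) = 0.6·0.9891 / (0.6·0.9891 + 0.15·0.0109) ≈ 0.9973
After 'present': P(author K) = 0.4·0.9973 / (0.4·0.9973 + 0.85·0.0027) ≈ 0.9942

0.994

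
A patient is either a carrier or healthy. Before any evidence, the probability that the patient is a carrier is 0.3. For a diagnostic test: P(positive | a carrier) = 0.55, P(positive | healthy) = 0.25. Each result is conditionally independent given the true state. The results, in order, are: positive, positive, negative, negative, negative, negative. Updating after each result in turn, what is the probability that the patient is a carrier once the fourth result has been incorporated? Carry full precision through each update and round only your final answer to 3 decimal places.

Apply Bayes' rule sequentially, carrying P(carrier) forward.
After 'positive': P(carrier) = 0.55·0.3000 / (0.55·0.3000 + 0.25·0.7000) ≈ 0.4853
After 'positive': P(carrier) = 0.55·0.4853 / (0.55·0.4853 + 0.25·0.5147) ≈ 0.6747
After 'negative': P(carrier) = 0.45·0.6747 / (0.45·0.6747 + 0.75·0.3253) ≈ 0.5545
After 'negative': P(carrier) = 0.45·0.5545 / (0.45·0.5545 + 0.75·0.4455) ≈ 0.4275

0.428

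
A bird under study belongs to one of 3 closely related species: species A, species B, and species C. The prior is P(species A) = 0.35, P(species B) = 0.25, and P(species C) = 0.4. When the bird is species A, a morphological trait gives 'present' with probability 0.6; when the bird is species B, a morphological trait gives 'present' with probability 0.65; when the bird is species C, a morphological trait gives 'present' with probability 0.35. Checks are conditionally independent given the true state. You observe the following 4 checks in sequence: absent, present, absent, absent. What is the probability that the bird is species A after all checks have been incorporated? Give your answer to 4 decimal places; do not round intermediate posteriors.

After 'absent': normaliser = 0.4·0.3500 + 0.35·0.2500 + 0.65·0.4000; P(species A) ≈ 0.2872, P(species B) ≈ 0.1795, P(species C) ≈ 0.5333
After 'present': normaliser = 0.6·0.2872 + 0.65·0.1795 + 0.35·0.5333; P(species A) ≈ 0.3623, P(species B) ≈ 0.2453, P(species C) ≈ 0.3925
After 'absent': normaliser = 0.4·0.3623 + 0.35·0.2453 + 0.65·0.3925; P(species A) ≈ 0.2983, P(species B) ≈ 0.1767, P(species C) ≈ 0.5250
After 'absent': normaliser = 0.4·0.2983 + 0.35·0.1767 + 0.65·0.5250; P(species A) ≈ 0.2284, P(species B) ≈ 0.1184, P(species C) ≈ 0.6533

0.2284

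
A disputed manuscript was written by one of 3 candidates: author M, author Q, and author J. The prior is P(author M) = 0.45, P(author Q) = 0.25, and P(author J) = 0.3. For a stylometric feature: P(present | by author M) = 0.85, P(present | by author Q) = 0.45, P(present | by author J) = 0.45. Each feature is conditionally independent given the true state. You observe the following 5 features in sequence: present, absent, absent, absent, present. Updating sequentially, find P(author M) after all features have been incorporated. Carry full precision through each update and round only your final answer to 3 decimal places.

After 'present': normaliser = 0.85·0.4500 + 0.45·0.2500 + 0.45·0.3000; P(author M) ≈ 0.6071, P(author Q) ≈ 0.1786, P(author J) ≈ 0.2143
After 'absent': normaliser = 0.15·0.6071 + 0.55·0.1786 + 0.55·0.2143; P(author M) ≈ 0.2965, P(author Q) ≈ 0.3198, P(author J) ≈ 0.3837
After 'absent': normaliser = 0.15·0.2965 + 0.55·0.3198 + 0.55·0.3837; P(author M) ≈ 0.1031, P(author Q) ≈ 0.4077, P(author J) ≈ 0.4892
After 'absent': normaliser = 0.15·0.1031 + 0.55·0.4077 + 0.55·0.4892; P(author M) ≈ 0.0304, P(author Q) ≈ 0.4407, P(author J) ≈ 0.5289
After 'present': normaliser = 0.85·0.0304 + 0.45·0.4407 + 0.45·0.5289; P(author M) ≈ 0.0559, P(author Q) ≈ 0.4291, P(author J) ≈ 0.5150

0.056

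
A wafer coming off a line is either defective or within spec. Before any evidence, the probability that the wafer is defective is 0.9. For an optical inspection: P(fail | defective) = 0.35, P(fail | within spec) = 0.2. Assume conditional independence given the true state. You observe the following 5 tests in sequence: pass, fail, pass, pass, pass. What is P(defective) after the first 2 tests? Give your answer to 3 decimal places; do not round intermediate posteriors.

Apply Bayes' rule sequentially, carrying P(defective) forward.
After 'pass': P(defective) = 0.65·0.9000 / (0.65·0.9000 + 0.8·0.1000) ≈ 0.8797
After 'fail': P(defective) = 0.35·0.8797 / (0.35·0.8797 + 0.2·0.1203) ≈ 0.9275

0.928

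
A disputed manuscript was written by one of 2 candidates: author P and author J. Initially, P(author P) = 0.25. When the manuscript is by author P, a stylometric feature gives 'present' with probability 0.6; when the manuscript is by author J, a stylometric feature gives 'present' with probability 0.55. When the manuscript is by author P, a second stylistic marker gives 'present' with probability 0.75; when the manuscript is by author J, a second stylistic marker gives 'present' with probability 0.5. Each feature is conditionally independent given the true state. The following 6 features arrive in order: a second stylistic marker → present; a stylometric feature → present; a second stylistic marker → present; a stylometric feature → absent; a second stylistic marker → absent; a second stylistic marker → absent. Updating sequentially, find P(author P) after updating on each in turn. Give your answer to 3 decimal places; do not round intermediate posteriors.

0.154

Apply Bayes' rule sequentially, carrying P(author P) forward.
After a second stylistic marker='present': P(author P) = 0.75·0.2500 / (0.75·0.2500 + 0.5·0.7500) ≈ 0.3333
After a stylometric feature='present': P(author P) = 0.6·0.3333 / (0.6·0.3333 + 0.55·0.6667) ≈ 0.3529
After a second stylistic marker='present': P(author P) = 0.75·0.3529 / (0.75·0.3529 + 0.5·0.6471) ≈ 0.4500
After a stylometric feature='absent': P(author P) = 0.4·0.4500 / (0.4·0.4500 + 0.45·0.5500) ≈ 0.4211
After a second stylistic marker='absent': P(author P) = 0.25·0.4211 / (0.25·0.4211 + 0.5·0.5789) ≈ 0.2667
After a second stylistic marker='absent': P(author P) = 0.25·0.2667 / (0.25·0.2667 + 0.5·0.7333) ≈ 0.1538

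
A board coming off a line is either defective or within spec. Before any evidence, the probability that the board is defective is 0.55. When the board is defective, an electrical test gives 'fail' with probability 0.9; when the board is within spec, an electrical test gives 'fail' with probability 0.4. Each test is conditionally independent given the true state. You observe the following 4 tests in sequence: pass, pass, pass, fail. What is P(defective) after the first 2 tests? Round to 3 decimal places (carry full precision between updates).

Apply Bayes' rule sequentially, carrying P(defective) forward.
After 'pass': P(defective) = 0.1·0.5500 / (0.1·0.5500 + 0.6·0.4500) ≈ 0.1692
After 'pass': P(defective) = 0.1·0.1692 / (0.1·0.1692 + 0.6·0.8308) ≈ 0.0328

0.033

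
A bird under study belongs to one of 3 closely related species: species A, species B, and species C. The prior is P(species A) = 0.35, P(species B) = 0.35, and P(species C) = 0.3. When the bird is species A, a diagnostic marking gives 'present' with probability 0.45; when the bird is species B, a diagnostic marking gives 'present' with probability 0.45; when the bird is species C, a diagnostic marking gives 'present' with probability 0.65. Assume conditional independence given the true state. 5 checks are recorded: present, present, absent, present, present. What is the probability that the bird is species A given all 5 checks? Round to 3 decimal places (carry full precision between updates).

0.229

After 'present': normaliser = 0.45·0.3500 + 0.45·0.3500 + 0.65·0.3000; P(species A) ≈ 0.3088, P(species B) ≈ 0.3088, P(species C) ≈ 0.3824
After 'present': normaliser = 0.45·0.3088 + 0.45·0.3088 + 0.65·0.3824; P(species A) ≈ 0.2640, P(species B) ≈ 0.2640, P(species C) ≈ 0.4721
After 'absent': normaliser = 0.55·0.2640 + 0.55·0.2640 + 0.35·0.4721; P(species A) ≈ 0.3187, P(species B) ≈ 0.3187, P(species C) ≈ 0.3627
After 'present': normaliser = 0.45·0.3187 + 0.45·0.3187 + 0.65·0.3627; P(species A) ≈ 0.2744, P(species B) ≈ 0.2744, P(species C) ≈ 0.4511
After 'present': normaliser = 0.45·0.2744 + 0.45·0.2744 + 0.65·0.4511; P(species A) ≈ 0.2286, P(species B) ≈ 0.2286, P(species C) ≈ 0.5428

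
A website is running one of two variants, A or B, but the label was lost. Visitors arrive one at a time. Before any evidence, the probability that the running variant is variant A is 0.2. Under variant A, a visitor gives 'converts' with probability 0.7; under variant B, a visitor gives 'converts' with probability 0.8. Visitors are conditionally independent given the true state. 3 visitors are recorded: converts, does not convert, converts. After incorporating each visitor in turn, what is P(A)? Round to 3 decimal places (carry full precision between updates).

0.223

Each posterior becomes the prior for the next update.
After 'converts': P(A) = 0.7·0.2000 / (0.7·0.2000 + 0.8·0.8000) ≈ 0.1795
After 'does not convert': P(A) = 0.3·0.1795 / (0.3·0.1795 + 0.2·0.8205) ≈ 0.2471
After 'converts': P(A) = 0.7·0.2471 / (0.7·0.2471 + 0.8·0.7529) ≈ 0.2231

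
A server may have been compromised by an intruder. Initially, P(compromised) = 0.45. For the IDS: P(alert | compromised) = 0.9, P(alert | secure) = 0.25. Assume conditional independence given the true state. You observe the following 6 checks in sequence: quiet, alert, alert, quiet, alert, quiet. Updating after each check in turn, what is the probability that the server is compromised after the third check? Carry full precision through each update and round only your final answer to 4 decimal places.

After 'quiet': P(compromised) = 0.1·0.4500 / (0.1·0.4500 + 0.75·0.5500) ≈ 0.0984
After 'alert': P(compromised) = 0.9·0.0984 / (0.9·0.0984 + 0.25·0.9016) ≈ 0.2820
After 'alert': P(compromised) = 0.9·0.2820 / (0.9·0.2820 + 0.25·0.7180) ≈ 0.5857

0.5857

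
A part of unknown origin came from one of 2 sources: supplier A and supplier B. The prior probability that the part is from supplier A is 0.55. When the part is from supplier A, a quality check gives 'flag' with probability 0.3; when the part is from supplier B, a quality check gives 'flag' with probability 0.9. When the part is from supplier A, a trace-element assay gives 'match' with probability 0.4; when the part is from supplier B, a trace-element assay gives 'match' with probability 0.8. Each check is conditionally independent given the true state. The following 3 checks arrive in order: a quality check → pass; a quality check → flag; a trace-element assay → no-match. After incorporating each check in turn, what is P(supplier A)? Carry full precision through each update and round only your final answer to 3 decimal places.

0.895

Apply Bayes' rule sequentially, carrying P(supplier A) forward.
After a quality check='pass': P(supplier A) = 0.7·0.5500 / (0.7·0.5500 + 0.1·0.4500) ≈ 0.8953
After a quality check='flag': P(supplier A) = 0.3·0.8953 / (0.3·0.8953 + 0.9·0.1047) ≈ 0.7404
After a trace-element assay='no-match': P(supplier A) = 0.6·0.7404 / (0.6·0.7404 + 0.2·0.2596) ≈ 0.8953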